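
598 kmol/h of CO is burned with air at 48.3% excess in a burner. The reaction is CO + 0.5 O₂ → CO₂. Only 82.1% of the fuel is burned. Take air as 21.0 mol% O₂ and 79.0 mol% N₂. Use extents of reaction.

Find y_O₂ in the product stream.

Stoichiometric O₂ = 0.5 × 598 = 299 kmol/h; O₂ fed = 299 × 1.483 = 443.4 kmol/h.
N₂ fed = 443.4 × 79/21 = 1668 kmol/h.
Fuel reacted = 0.821 × 598 → ξ = 491 kmol/h.
Outlet (n = n₀ + ν ξ):
  CO: 598 − 1(491) = 107
  O₂: 443.4 − 0.5(491) = 197.9
  N₂: 1668 (inert)
  CO₂: 0 + 1(491) = 491
Total out = 2464 kmol/h; y_O₂ = 197.9 / 2464 = 0.08033.

0.0803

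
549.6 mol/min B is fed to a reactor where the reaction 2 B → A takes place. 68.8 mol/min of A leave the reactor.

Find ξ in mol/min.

For A: n = n₀ + 1ξ → 68.8 = 0 + 1ξ, giving ξ = 68.8 mol/min.
Outlet amounts (n = n₀ + ν ξ):
  B: 549.6 − 2(68.8) = 412
  A: 0 + 1(68.8) = 68.8

ξ = 68.8 mol/min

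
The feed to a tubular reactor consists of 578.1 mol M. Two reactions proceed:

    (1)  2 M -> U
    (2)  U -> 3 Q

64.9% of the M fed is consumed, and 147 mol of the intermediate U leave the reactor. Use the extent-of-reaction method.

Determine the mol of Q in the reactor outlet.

Conversion of M: M consumed = 2ξ₁ = 0.649 × 578.1 → ξ₁ = 187.6 mol.
U balance: n_U = 0 + 1ξ₁ − 1ξ₂ = 147 → ξ₂ = (1·187.6 − 147)/1 = 40.59 mol.
Outlet amounts (n = n₀ + Σ ν·ξ):
  M: 578.1 − 2(187.6) = 202.9
  U: 0 + 1(187.6) − 1(40.59) = 147
  Q: 0 + 3(40.59) = 121.8

122 mol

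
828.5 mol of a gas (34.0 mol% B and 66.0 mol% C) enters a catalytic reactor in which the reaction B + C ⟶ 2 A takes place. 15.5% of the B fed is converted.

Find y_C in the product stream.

B reacted = 0.155 × 281.7 = 43.66 mol; ν_B = −1, so ξ = 43.66/1 = 43.66 mol.
Outlet amounts (n = n₀ + ν ξ):
  B: 281.7 − 1(43.66) = 238
  C: 546.8 − 1(43.66) = 503.1
  A: 0 + 2(43.66) = 87.32
Total out = 828.5 mol; y_C = 503.1 / 828.5 = 0.6073.

0.607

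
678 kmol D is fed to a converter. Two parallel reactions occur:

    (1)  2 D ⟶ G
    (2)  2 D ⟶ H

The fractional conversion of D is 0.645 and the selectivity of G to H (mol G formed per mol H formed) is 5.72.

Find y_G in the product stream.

Conversion of D: D consumed = 0.645 × 678 = 437.3 kmol = 2ξ₁ + 2ξ₂.
Selectivity: 1ξ₁ / (1ξ₂) = 5.72 → ξ₁ = 5.72 ξ₂.
Substitute: (2·5.72 + 2) ξ₂ = 437.3 → ξ₂ = 32.54 kmol, ξ₁ = 186.1 kmol.
Outlet amounts (n = n₀ + Σ ν·ξ):
  D: 678 − 2(186.1) − 2(32.54) = 240.7
  G: 0 + 1(186.1) = 186.1
  H: 0 + 1(32.54) = 32.54
Total out = 459.3 kmol; y_G = 186.1 / 459.3 = 0.4052.

0.405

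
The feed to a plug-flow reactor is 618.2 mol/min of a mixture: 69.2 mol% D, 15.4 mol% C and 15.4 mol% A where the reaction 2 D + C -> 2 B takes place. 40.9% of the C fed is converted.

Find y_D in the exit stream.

0.604

C reacted = 0.409 × 95.2 = 38.94 mol/min; ν_C = −1, so ξ = 38.94/1 = 38.94 mol/min.
Outlet amounts (n = n₀ + ν ξ):
  D: 427.8 − 2(38.94) = 349.9
  C: 95.2 − 1(38.94) = 56.26
  B: 0 + 2(38.94) = 77.88
  A: 95.2 (inert)
Total out = 579.3 mol/min; y_D = 349.9 / 579.3 = 0.6041.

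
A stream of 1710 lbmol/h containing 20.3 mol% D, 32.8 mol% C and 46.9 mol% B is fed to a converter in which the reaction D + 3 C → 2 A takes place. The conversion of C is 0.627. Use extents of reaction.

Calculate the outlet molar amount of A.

C reacted = 0.627 × 560.9 = 351.7 lbmol/h; ν_C = −3, so ξ = 351.7/3 = 117.2 lbmol/h.
Outlet amounts (n = n₀ + ν ξ):
  D: 347.1 − 1(117.2) = 229.9
  C: 560.9 − 3(117.2) = 209.2
  A: 0 + 2(117.2) = 234.4
  B: 802 (inert)

234 lbmol/h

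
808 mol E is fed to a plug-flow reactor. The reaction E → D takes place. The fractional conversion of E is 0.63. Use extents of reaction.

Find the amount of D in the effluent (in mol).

E reacted = 0.63 × 808 = 509 mol; ν_E = −1, so ξ = 509/1 = 509 mol.
Outlet amounts (n = n₀ + ν ξ):
  E: 808 − 1(509) = 299
  D: 0 + 1(509) = 509

509 mol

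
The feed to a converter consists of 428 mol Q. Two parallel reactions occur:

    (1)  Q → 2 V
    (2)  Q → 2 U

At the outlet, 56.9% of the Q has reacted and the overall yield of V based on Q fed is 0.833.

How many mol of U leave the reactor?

Yield of V: 2ξ₁ / 428 = 0.833 → ξ₁ = 178.3 mol.
Conversion of Q: 1ξ₁ + 1ξ₂ = 0.569 × 428 = 243.5 → ξ₂ = 65.27 mol.
Outlet amounts (n = n₀ + Σ ν·ξ):
  Q: 428 − 1(178.3) − 1(65.27) = 184.5
  V: 0 + 2(178.3) = 356.5
  U: 0 + 2(65.27) = 130.5

131 mol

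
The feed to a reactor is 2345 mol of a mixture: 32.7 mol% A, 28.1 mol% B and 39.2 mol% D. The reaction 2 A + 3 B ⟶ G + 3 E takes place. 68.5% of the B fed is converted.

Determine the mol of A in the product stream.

466 mol

B reacted = 0.685 × 658.9 = 451.4 mol; ν_B = −3, so ξ = 451.4/3 = 150.5 mol.
Outlet amounts (n = n₀ + ν ξ):
  A: 766.8 − 2(150.5) = 465.9
  B: 658.9 − 3(150.5) = 207.6
  G: 0 + 1(150.5) = 150.5
  E: 0 + 3(150.5) = 451.4
  D: 919.2 (inert)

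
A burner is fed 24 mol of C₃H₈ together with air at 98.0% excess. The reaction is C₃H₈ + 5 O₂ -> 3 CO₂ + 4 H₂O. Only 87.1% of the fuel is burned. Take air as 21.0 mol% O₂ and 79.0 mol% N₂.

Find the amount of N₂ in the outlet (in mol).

Stoichiometric O₂ = 5 × 24 = 120 mol; O₂ fed = 120 × 1.980 = 237.6 mol.
N₂ fed = 237.6 × 79/21 = 893.8 mol.
Fuel reacted = 0.871 × 24 → ξ = 20.9 mol.
Outlet (n = n₀ + ν ξ):
  C₃H₈: 24 − 1(20.9) = 3.096
  O₂: 237.6 − 5(20.9) = 133.1
  N₂: 893.8 (inert)
  CO₂: 0 + 3(20.9) = 62.71
  H₂O: 0 + 4(20.9) = 83.62

894 mol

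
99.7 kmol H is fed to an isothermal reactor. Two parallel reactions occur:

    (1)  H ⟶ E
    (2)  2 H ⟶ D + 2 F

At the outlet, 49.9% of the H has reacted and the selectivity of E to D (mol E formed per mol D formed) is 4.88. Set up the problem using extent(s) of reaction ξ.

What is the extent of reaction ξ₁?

Conversion of H: H consumed = 0.499 × 99.7 = 49.75 kmol = 1ξ₁ + 2ξ₂.
Selectivity: 1ξ₁ / (1ξ₂) = 4.88 → ξ₁ = 4.88 ξ₂.
Substitute: (1·4.88 + 2) ξ₂ = 49.75 → ξ₂ = 7.231 kmol, ξ₁ = 35.29 kmol.
Outlet amounts (n = n₀ + Σ ν·ξ):
  H: 99.7 − 1(35.29) − 2(7.231) = 49.95
  E: 0 + 1(35.29) = 35.29
  D: 0 + 1(7.231) = 7.231
  F: 0 + 2(7.231) = 14.46

ξ₁ = 35.3 kmol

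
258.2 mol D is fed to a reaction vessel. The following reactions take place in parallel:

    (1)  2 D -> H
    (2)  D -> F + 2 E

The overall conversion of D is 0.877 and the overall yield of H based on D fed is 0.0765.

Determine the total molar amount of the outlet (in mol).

Yield of H: 1ξ₁ / 258.2 = 0.0765 → ξ₁ = 19.75 mol.
Conversion of D: 2ξ₁ + 1ξ₂ = 0.877 × 258.2 = 226.4 → ξ₂ = 186.9 mol.
Outlet amounts (n = n₀ + Σ ν·ξ):
  D: 258.2 − 2(19.75) − 1(186.9) = 31.76
  H: 0 + 1(19.75) = 19.75
  F: 0 + 1(186.9) = 186.9
  E: 0 + 2(186.9) = 373.9
Total out = 31.76 + 19.75 + 186.9 + 373.9 = 612.3 mol.

612 mol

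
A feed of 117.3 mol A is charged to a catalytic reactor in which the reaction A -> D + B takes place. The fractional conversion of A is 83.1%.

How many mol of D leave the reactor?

A reacted = 0.831 × 117.3 = 97.48 mol; ν_A = −1, so ξ = 97.48/1 = 97.48 mol.
Outlet amounts (n = n₀ + ν ξ):
  A: 117.3 − 1(97.48) = 19.82
  D: 0 + 1(97.48) = 97.48
  B: 0 + 1(97.48) = 97.48

97.5 mol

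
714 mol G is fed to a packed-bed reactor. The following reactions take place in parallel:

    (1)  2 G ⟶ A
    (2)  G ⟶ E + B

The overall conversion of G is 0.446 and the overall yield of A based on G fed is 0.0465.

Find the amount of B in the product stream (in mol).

252 mol

Yield of A: 1ξ₁ / 714 = 0.0465 → ξ₁ = 33.2 mol.
Conversion of G: 2ξ₁ + 1ξ₂ = 0.446 × 714 = 318.4 → ξ₂ = 252 mol.
Outlet amounts (n = n₀ + Σ ν·ξ):
  G: 714 − 2(33.2) − 1(252) = 395.6
  A: 0 + 1(33.2) = 33.2
  E: 0 + 1(252) = 252
  B: 0 + 1(252) = 252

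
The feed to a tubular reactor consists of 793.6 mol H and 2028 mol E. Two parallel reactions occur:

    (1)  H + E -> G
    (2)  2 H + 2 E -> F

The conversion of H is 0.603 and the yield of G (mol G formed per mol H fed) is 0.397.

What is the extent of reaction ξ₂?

Yield of G: 1ξ₁ / 793.6 = 0.397 → ξ₁ = 315.1 mol.
Conversion of H: 1ξ₁ + 2ξ₂ = 0.603 × 793.6 = 478.5 → ξ₂ = 81.74 mol.
Outlet amounts (n = n₀ + Σ ν·ξ):
  H: 793.6 − 1(315.1) − 2(81.74) = 315.1
  E: 2028 − 1(315.1) − 2(81.74) = 1549
  G: 0 + 1(315.1) = 315.1
  F: 0 + 1(81.74) = 81.74

ξ₂ = 81.7 mol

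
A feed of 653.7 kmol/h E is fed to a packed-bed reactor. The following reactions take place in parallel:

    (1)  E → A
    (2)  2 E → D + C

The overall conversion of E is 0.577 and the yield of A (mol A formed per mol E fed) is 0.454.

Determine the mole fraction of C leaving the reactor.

0.0615

Yield of A: 1ξ₁ / 653.7 = 0.454 → ξ₁ = 296.8 kmol/h.
Conversion of E: 1ξ₁ + 2ξ₂ = 0.577 × 653.7 = 377.2 → ξ₂ = 40.2 kmol/h.
Outlet amounts (n = n₀ + Σ ν·ξ):
  E: 653.7 − 1(296.8) − 2(40.2) = 276.5
  A: 0 + 1(296.8) = 296.8
  D: 0 + 1(40.2) = 40.2
  C: 0 + 1(40.2) = 40.2
Total out = 653.7 kmol/h; y_C = 40.2 / 653.7 = 0.0615.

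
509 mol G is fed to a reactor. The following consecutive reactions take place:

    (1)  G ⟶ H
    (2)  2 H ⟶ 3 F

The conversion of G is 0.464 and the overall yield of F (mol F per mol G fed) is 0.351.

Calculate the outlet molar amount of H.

117 mol

Conversion of G: G consumed = 1ξ₁ = 0.464 × 509 → ξ₁ = 236.2 mol.
Yield of F: 3ξ₂ / 509 = 0.351 → ξ₂ = 59.55 mol.
Outlet amounts (n = n₀ + Σ ν·ξ):
  G: 509 − 1(236.2) = 272.8
  H: 0 + 1(236.2) − 2(59.55) = 117.1
  F: 0 + 3(59.55) = 178.7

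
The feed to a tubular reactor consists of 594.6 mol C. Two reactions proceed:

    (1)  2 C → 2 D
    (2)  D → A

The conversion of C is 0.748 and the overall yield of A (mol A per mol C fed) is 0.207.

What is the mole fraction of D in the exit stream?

Conversion of C: C consumed = 2ξ₁ = 0.748 × 594.6 → ξ₁ = 222.4 mol.
Yield of A: 1ξ₂ / 594.6 = 0.207 → ξ₂ = 123.1 mol.
Outlet amounts (n = n₀ + Σ ν·ξ):
  C: 594.6 − 2(222.4) = 149.8
  D: 0 + 2(222.4) − 1(123.1) = 321.7
  A: 0 + 1(123.1) = 123.1
Total out = 594.6 mol; y_D = 321.7 / 594.6 = 0.541.

0.541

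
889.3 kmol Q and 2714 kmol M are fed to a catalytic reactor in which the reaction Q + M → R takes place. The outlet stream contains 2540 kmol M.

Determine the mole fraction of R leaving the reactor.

For M: n = n₀ − 1ξ → 2540 = 2714 − 1ξ, giving ξ = 174 kmol.
Outlet amounts (n = n₀ + ν ξ):
  Q: 889.3 − 1(174) = 715.3
  M: 2714 − 1(174) = 2540
  R: 0 + 1(174) = 174
Total out = 3429 kmol; y_R = 174 / 3429 = 0.05074.

0.0507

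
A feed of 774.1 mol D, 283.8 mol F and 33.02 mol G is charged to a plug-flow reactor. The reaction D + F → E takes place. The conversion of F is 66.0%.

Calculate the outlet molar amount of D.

F reacted = 0.66 × 283.8 = 187.3 mol; ν_F = −1, so ξ = 187.3/1 = 187.3 mol.
Outlet amounts (n = n₀ + ν ξ):
  D: 774.1 − 1(187.3) = 586.8
  F: 283.8 − 1(187.3) = 96.49
  E: 0 + 1(187.3) = 187.3
  G: 33.02 (inert)

587 mol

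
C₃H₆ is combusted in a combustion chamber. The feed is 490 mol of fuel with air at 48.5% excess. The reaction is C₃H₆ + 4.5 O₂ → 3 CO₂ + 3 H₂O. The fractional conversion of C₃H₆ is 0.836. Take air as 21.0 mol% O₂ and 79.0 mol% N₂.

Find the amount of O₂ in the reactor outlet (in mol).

1430 mol

Stoichiometric O₂ = 4.5 × 490 = 2205 mol; O₂ fed = 2205 × 1.485 = 3274 mol.
N₂ fed = 3274 × 79/21 = 12320 mol.
Fuel reacted = 0.836 × 490 → ξ = 409.6 mol.
Outlet (n = n₀ + ν ξ):
  C₃H₆: 490 − 1(409.6) = 80.36
  O₂: 3274 − 4.5(409.6) = 1431
  N₂: 12320 (inert)
  CO₂: 0 + 3(409.6) = 1229
  H₂O: 0 + 3(409.6) = 1229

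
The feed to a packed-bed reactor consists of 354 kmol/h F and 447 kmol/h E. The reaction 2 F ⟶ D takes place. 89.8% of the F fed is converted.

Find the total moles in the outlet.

642 kmol/h

F reacted = 0.898 × 354 = 317.9 kmol/h; ν_F = −2, so ξ = 317.9/2 = 158.9 kmol/h.
Outlet amounts (n = n₀ + ν ξ):
  F: 354 − 2(158.9) = 36.11
  D: 0 + 1(158.9) = 158.9
  E: 447 (inert)
Total out = 36.11 + 158.9 + 447 = 642.1 kmol/h.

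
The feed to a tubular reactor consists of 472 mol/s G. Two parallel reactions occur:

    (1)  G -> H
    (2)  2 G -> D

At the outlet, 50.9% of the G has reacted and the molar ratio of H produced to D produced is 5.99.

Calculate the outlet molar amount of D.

Conversion of G: G consumed = 0.509 × 472 = 240.2 mol/s = 1ξ₁ + 2ξ₂.
Selectivity: 1ξ₁ / (1ξ₂) = 5.99 → ξ₁ = 5.99 ξ₂.
Substitute: (1·5.99 + 2) ξ₂ = 240.2 → ξ₂ = 30.07 mol/s, ξ₁ = 180.1 mol/s.
Outlet amounts (n = n₀ + Σ ν·ξ):
  G: 472 − 1(180.1) − 2(30.07) = 231.8
  H: 0 + 1(180.1) = 180.1
  D: 0 + 1(30.07) = 30.07

30.1 mol/s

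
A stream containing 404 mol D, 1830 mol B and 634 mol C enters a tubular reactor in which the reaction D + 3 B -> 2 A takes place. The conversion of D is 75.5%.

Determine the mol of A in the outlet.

610 mol

D reacted = 0.755 × 404 = 305 mol; ν_D = −1, so ξ = 305/1 = 305 mol.
Outlet amounts (n = n₀ + ν ξ):
  D: 404 − 1(305) = 98.98
  B: 1830 − 3(305) = 914.9
  A: 0 + 2(305) = 610
  C: 634 (inert)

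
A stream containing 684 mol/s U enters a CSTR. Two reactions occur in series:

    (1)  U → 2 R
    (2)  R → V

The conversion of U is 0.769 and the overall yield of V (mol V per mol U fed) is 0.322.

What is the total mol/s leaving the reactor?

1210 mol/s

Conversion of U: U consumed = 1ξ₁ = 0.769 × 684 → ξ₁ = 526 mol/s.
Yield of V: 1ξ₂ / 684 = 0.322 → ξ₂ = 220.2 mol/s.
Outlet amounts (n = n₀ + Σ ν·ξ):
  U: 684 − 1(526) = 158
  R: 0 + 2(526) − 1(220.2) = 831.7
  V: 0 + 1(220.2) = 220.2
Total out = 158 + 831.7 + 220.2 = 1210 mol/s.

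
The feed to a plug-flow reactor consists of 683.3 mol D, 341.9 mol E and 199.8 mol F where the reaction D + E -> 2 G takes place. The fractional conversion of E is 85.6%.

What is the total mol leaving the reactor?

E reacted = 0.856 × 341.9 = 292.7 mol; ν_E = −1, so ξ = 292.7/1 = 292.7 mol.
Outlet amounts (n = n₀ + ν ξ):
  D: 683.3 − 1(292.7) = 390.6
  E: 341.9 − 1(292.7) = 49.23
  G: 0 + 2(292.7) = 585.3
  F: 199.8 (inert)
Total out = 390.6 + 49.23 + 585.3 + 199.8 = 1225 mol.

1220 mol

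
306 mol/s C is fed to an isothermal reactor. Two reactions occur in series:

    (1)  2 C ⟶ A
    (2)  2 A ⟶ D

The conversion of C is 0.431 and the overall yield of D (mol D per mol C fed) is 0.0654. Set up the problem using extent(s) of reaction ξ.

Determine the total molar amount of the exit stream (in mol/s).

Conversion of C: C consumed = 2ξ₁ = 0.431 × 306 → ξ₁ = 65.94 mol/s.
Yield of D: 1ξ₂ / 306 = 0.0654 → ξ₂ = 20.01 mol/s.
Outlet amounts (n = n₀ + Σ ν·ξ):
  C: 306 − 2(65.94) = 174.1
  A: 0 + 1(65.94) − 2(20.01) = 25.92
  D: 0 + 1(20.01) = 20.01
Total out = 174.1 + 25.92 + 20.01 = 220 mol/s.

220 mol/s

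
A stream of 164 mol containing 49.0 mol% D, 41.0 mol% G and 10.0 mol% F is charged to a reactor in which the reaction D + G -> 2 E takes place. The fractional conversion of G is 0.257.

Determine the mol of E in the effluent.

34.6 mol

G reacted = 0.257 × 67.24 = 17.28 mol; ν_G = −1, so ξ = 17.28/1 = 17.28 mol.
Outlet amounts (n = n₀ + ν ξ):
  D: 80.36 − 1(17.28) = 63.08
  G: 67.24 − 1(17.28) = 49.96
  E: 0 + 2(17.28) = 34.56
  F: 16.4 (inert)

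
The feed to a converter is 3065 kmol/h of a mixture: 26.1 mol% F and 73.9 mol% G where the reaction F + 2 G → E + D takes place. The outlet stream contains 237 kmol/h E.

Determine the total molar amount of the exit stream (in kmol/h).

For E: n = n₀ + 1ξ → 237 = 0 + 1ξ, giving ξ = 237 kmol/h.
Outlet amounts (n = n₀ + ν ξ):
  F: 800 − 1(237) = 563
  G: 2265 − 2(237) = 1791
  E: 0 + 1(237) = 237
  D: 0 + 1(237) = 237
Total out = 563 + 1791 + 237 + 237 = 2828 kmol/h.

2830 kmol/h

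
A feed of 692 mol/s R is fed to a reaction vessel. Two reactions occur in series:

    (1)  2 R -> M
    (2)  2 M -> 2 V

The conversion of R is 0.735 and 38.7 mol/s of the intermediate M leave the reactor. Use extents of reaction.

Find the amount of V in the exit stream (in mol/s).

Conversion of R: R consumed = 2ξ₁ = 0.735 × 692 → ξ₁ = 254.3 mol/s.
M balance: n_M = 0 + 1ξ₁ − 2ξ₂ = 38.7 → ξ₂ = (1·254.3 − 38.7)/2 = 107.8 mol/s.
Outlet amounts (n = n₀ + Σ ν·ξ):
  R: 692 − 2(254.3) = 183.4
  M: 0 + 1(254.3) − 2(107.8) = 38.7
  V: 0 + 2(107.8) = 215.6

216 mol/s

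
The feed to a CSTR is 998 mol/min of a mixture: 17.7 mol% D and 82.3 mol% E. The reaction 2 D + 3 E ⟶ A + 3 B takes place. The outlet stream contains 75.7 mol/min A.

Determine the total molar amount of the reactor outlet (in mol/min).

For A: n = n₀ + 1ξ → 75.7 = 0 + 1ξ, giving ξ = 75.7 mol/min.
Outlet amounts (n = n₀ + ν ξ):
  D: 176.6 − 2(75.7) = 25.25
  E: 821.4 − 3(75.7) = 594.3
  A: 0 + 1(75.7) = 75.7
  B: 0 + 3(75.7) = 227.1
Total out = 25.25 + 594.3 + 75.7 + 227.1 = 922.3 mol/min.

922 mol/min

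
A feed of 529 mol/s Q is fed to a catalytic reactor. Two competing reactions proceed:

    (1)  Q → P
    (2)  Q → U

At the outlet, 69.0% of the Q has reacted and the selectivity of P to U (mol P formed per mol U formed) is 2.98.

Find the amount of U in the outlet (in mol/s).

91.7 mol/s

Conversion of Q: Q consumed = 0.69 × 529 = 365 mol/s = 1ξ₁ + 1ξ₂.
Selectivity: 1ξ₁ / (1ξ₂) = 2.98 → ξ₁ = 2.98 ξ₂.
Substitute: (1·2.98 + 1) ξ₂ = 365 → ξ₂ = 91.71 mol/s, ξ₁ = 273.3 mol/s.
Outlet amounts (n = n₀ + Σ ν·ξ):
  Q: 529 − 1(273.3) − 1(91.71) = 164
  P: 0 + 1(273.3) = 273.3
  U: 0 + 1(91.71) = 91.71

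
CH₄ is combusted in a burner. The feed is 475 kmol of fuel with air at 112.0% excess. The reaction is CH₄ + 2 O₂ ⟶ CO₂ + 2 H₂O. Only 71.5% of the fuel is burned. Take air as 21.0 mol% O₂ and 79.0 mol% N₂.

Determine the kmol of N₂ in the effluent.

Stoichiometric O₂ = 2 × 475 = 950 kmol; O₂ fed = 950 × 2.120 = 2014 kmol.
N₂ fed = 2014 × 79/21 = 7576 kmol.
Fuel reacted = 0.715 × 475 → ξ = 339.6 kmol.
Outlet (n = n₀ + ν ξ):
  CH₄: 475 − 1(339.6) = 135.4
  O₂: 2014 − 2(339.6) = 1335
  N₂: 7576 (inert)
  CO₂: 0 + 1(339.6) = 339.6
  H₂O: 0 + 2(339.6) = 679.2

7580 kmol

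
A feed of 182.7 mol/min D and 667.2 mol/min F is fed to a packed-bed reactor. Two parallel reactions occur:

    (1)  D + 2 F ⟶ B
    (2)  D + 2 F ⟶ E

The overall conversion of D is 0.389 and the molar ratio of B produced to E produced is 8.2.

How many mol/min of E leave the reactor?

7.73 mol/min

Conversion of D: D consumed = 0.389 × 182.7 = 71.07 mol/min = 1ξ₁ + 1ξ₂.
Selectivity: 1ξ₁ / (1ξ₂) = 8.2 → ξ₁ = 8.2 ξ₂.
Substitute: (1·8.2 + 1) ξ₂ = 71.07 → ξ₂ = 7.725 mol/min, ξ₁ = 63.35 mol/min.
Outlet amounts (n = n₀ + Σ ν·ξ):
  D: 182.7 − 1(63.35) − 1(7.725) = 111.6
  F: 667.2 − 2(63.35) − 2(7.725) = 525.1
  B: 0 + 1(63.35) = 63.35
  E: 0 + 1(7.725) = 7.725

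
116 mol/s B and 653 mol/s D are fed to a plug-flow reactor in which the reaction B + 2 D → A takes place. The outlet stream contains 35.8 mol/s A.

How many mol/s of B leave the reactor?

For A: n = n₀ + 1ξ → 35.8 = 0 + 1ξ, giving ξ = 35.8 mol/s.
Outlet amounts (n = n₀ + ν ξ):
  B: 116 − 1(35.8) = 80.2
  D: 653 − 2(35.8) = 581.4
  A: 0 + 1(35.8) = 35.8

80.2 mol/s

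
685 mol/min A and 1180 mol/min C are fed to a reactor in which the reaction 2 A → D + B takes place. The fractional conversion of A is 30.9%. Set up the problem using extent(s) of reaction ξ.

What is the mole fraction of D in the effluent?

A reacted = 0.309 × 685 = 211.7 mol/min; ν_A = −2, so ξ = 211.7/2 = 105.8 mol/min.
Outlet amounts (n = n₀ + ν ξ):
  A: 685 − 2(105.8) = 473.3
  D: 0 + 1(105.8) = 105.8
  B: 0 + 1(105.8) = 105.8
  C: 1180 (inert)
Total out = 1865 mol/min; y_D = 105.8 / 1865 = 0.05675.

0.0567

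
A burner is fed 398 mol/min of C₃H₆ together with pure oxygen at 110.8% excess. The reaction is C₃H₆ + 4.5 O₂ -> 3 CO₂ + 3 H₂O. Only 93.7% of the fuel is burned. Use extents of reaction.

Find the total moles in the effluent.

4360 mol/min

Stoichiometric O₂ = 4.5 × 398 = 1791 mol/min; O₂ fed = 1791 × 2.108 = 3775 mol/min.
Fuel reacted = 0.937 × 398 → ξ = 372.9 mol/min.
Outlet (n = n₀ + ν ξ):
  C₃H₆: 398 − 1(372.9) = 25.07
  O₂: 3775 − 4.5(372.9) = 2097
  CO₂: 0 + 3(372.9) = 1119
  H₂O: 0 + 3(372.9) = 1119
Total out = 25.07 + 2097 + 1119 + 1119 = 4360 mol/min.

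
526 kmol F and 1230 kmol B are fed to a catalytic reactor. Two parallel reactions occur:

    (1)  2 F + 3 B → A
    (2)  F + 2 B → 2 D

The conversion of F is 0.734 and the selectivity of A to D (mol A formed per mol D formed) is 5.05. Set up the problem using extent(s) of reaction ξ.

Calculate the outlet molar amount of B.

Conversion of F: F consumed = 0.734 × 526 = 386.1 kmol = 2ξ₁ + 1ξ₂.
Selectivity: 1ξ₁ / (2ξ₂) = 5.05 → ξ₁ = 10.1 ξ₂.
Substitute: (2·10.1 + 1) ξ₂ = 386.1 → ξ₂ = 18.21 kmol, ξ₁ = 183.9 kmol.
Outlet amounts (n = n₀ + Σ ν·ξ):
  F: 526 − 2(183.9) − 1(18.21) = 139.9
  B: 1230 − 3(183.9) − 2(18.21) = 641.8
  A: 0 + 1(183.9) = 183.9
  D: 0 + 2(18.21) = 36.42

642 kmol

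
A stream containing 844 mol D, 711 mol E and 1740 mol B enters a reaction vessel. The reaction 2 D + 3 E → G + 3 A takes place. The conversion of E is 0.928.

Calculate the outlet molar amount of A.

E reacted = 0.928 × 711 = 659.8 mol; ν_E = −3, so ξ = 659.8/3 = 219.9 mol.
Outlet amounts (n = n₀ + ν ξ):
  D: 844 − 2(219.9) = 404.1
  E: 711 − 3(219.9) = 51.19
  G: 0 + 1(219.9) = 219.9
  A: 0 + 3(219.9) = 659.8
  B: 1740 (inert)

660 mol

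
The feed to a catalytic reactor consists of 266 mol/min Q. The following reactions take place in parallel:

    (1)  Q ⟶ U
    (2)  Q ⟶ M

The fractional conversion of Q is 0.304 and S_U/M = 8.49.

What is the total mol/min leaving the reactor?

266 mol/min

Conversion of Q: Q consumed = 0.304 × 266 = 80.86 mol/min = 1ξ₁ + 1ξ₂.
Selectivity: 1ξ₁ / (1ξ₂) = 8.49 → ξ₁ = 8.49 ξ₂.
Substitute: (1·8.49 + 1) ξ₂ = 80.86 → ξ₂ = 8.521 mol/min, ξ₁ = 72.34 mol/min.
Outlet amounts (n = n₀ + Σ ν·ξ):
  Q: 266 − 1(72.34) − 1(8.521) = 185.1
  U: 0 + 1(72.34) = 72.34
  M: 0 + 1(8.521) = 8.521
Total out = 185.1 + 72.34 + 8.521 = 266 mol/min.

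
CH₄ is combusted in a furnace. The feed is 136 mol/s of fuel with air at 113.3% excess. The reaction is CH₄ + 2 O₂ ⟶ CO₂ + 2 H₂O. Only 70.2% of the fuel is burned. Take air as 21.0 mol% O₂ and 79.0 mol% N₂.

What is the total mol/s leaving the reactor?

2900 mol/s

Stoichiometric O₂ = 2 × 136 = 272 mol/s; O₂ fed = 272 × 2.133 = 580.2 mol/s.
N₂ fed = 580.2 × 79/21 = 2183 mol/s.
Fuel reacted = 0.702 × 136 → ξ = 95.47 mol/s.
Outlet (n = n₀ + ν ξ):
  CH₄: 136 − 1(95.47) = 40.53
  O₂: 580.2 − 2(95.47) = 389.2
  N₂: 2183 (inert)
  CO₂: 0 + 1(95.47) = 95.47
  H₂O: 0 + 2(95.47) = 190.9
Total out = 40.53 + 389.2 + 2183 + 95.47 + 190.9 = 2899 mol/s.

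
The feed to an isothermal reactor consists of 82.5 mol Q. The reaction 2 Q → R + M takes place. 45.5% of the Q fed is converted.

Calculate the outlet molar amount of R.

Q reacted = 0.455 × 82.5 = 37.54 mol; ν_Q = −2, so ξ = 37.54/2 = 18.77 mol.
Outlet amounts (n = n₀ + ν ξ):
  Q: 82.5 − 2(18.77) = 44.96
  R: 0 + 1(18.77) = 18.77
  M: 0 + 1(18.77) = 18.77

18.8 mol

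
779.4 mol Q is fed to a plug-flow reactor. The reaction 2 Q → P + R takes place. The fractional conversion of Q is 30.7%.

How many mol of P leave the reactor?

120 mol

Q reacted = 0.307 × 779.4 = 239.3 mol; ν_Q = −2, so ξ = 239.3/2 = 119.6 mol.
Outlet amounts (n = n₀ + ν ξ):
  Q: 779.4 − 2(119.6) = 540.1
  P: 0 + 1(119.6) = 119.6
  R: 0 + 1(119.6) = 119.6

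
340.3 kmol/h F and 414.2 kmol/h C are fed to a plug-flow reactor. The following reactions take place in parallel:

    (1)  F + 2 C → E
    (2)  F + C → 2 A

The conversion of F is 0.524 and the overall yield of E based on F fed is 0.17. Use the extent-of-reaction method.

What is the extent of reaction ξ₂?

Yield of E: 1ξ₁ / 340.3 = 0.17 → ξ₁ = 57.85 kmol/h.
Conversion of F: 1ξ₁ + 1ξ₂ = 0.524 × 340.3 = 178.3 → ξ₂ = 120.5 kmol/h.
Outlet amounts (n = n₀ + Σ ν·ξ):
  F: 340.3 − 1(57.85) − 1(120.5) = 162
  C: 414.2 − 2(57.85) − 1(120.5) = 178
  E: 0 + 1(57.85) = 57.85
  A: 0 + 2(120.5) = 240.9

ξ₂ = 120 kmol/h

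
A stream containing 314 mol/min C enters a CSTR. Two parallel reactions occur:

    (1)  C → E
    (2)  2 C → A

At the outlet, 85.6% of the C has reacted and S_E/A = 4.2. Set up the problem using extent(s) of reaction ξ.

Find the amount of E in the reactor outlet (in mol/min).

182 mol/min

Conversion of C: C consumed = 0.856 × 314 = 268.8 mol/min = 1ξ₁ + 2ξ₂.
Selectivity: 1ξ₁ / (1ξ₂) = 4.2 → ξ₁ = 4.2 ξ₂.
Substitute: (1·4.2 + 2) ξ₂ = 268.8 → ξ₂ = 43.35 mol/min, ξ₁ = 182.1 mol/min.
Outlet amounts (n = n₀ + Σ ν·ξ):
  C: 314 − 1(182.1) − 2(43.35) = 45.22
  E: 0 + 1(182.1) = 182.1
  A: 0 + 1(43.35) = 43.35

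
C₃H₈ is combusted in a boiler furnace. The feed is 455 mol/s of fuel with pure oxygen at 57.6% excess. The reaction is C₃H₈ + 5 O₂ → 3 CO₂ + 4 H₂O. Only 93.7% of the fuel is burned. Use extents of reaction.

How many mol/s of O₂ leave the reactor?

Stoichiometric O₂ = 5 × 455 = 2275 mol/s; O₂ fed = 2275 × 1.576 = 3585 mol/s.
Fuel reacted = 0.937 × 455 → ξ = 426.3 mol/s.
Outlet (n = n₀ + ν ξ):
  C₃H₈: 455 − 1(426.3) = 28.66
  O₂: 3585 − 5(426.3) = 1454
  CO₂: 0 + 3(426.3) = 1279
  H₂O: 0 + 4(426.3) = 1705

1450 mol/s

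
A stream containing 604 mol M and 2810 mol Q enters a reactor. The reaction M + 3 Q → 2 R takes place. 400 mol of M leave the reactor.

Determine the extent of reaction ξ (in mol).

For M: n = n₀ − 1ξ → 400 = 604 − 1ξ, giving ξ = 204 mol.
Outlet amounts (n = n₀ + ν ξ):
  M: 604 − 1(204) = 400
  Q: 2810 − 3(204) = 2198
  R: 0 + 2(204) = 408

ξ = 204 mol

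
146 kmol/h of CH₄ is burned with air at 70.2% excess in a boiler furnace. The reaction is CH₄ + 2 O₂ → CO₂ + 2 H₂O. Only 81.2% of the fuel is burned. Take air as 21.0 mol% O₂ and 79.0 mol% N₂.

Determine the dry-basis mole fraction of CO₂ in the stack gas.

Stoichiometric O₂ = 2 × 146 = 292 kmol/h; O₂ fed = 292 × 1.702 = 497 kmol/h.
N₂ fed = 497 × 79/21 = 1870 kmol/h.
Fuel reacted = 0.812 × 146 → ξ = 118.6 kmol/h.
Outlet (n = n₀ + ν ξ):
  CH₄: 146 − 1(118.6) = 27.45
  O₂: 497 − 2(118.6) = 259.9
  N₂: 1870 (inert)
  CO₂: 0 + 1(118.6) = 118.6
  H₂O: 0 + 2(118.6) = 237.1
Dry total = 2275 kmol/h; y_CO₂ (dry) = 118.6 / 2275 = 0.0521.

0.0521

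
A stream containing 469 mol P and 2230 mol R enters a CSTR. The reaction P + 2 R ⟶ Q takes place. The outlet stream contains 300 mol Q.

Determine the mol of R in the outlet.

1630 mol

For Q: n = n₀ + 1ξ → 300 = 0 + 1ξ, giving ξ = 300 mol.
Outlet amounts (n = n₀ + ν ξ):
  P: 469 − 1(300) = 169
  R: 2230 − 2(300) = 1630
  Q: 0 + 1(300) = 300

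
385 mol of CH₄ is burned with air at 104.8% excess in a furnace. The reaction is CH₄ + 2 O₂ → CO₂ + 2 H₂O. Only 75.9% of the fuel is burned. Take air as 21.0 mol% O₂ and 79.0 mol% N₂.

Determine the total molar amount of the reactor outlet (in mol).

7890 mol

Stoichiometric O₂ = 2 × 385 = 770 mol; O₂ fed = 770 × 2.048 = 1577 mol.
N₂ fed = 1577 × 79/21 = 5932 mol.
Fuel reacted = 0.759 × 385 → ξ = 292.2 mol.
Outlet (n = n₀ + ν ξ):
  CH₄: 385 − 1(292.2) = 92.79
  O₂: 1577 − 2(292.2) = 992.5
  N₂: 5932 (inert)
  CO₂: 0 + 1(292.2) = 292.2
  H₂O: 0 + 2(292.2) = 584.4
Total out = 92.79 + 992.5 + 5932 + 292.2 + 584.4 = 7894 mol.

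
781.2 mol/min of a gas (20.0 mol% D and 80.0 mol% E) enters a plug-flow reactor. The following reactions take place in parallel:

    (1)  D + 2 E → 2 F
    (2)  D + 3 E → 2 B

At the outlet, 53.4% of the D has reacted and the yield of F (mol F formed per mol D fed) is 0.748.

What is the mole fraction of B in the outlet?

Yield of F: 2ξ₁ / 156.2 = 0.748 → ξ₁ = 58.43 mol/min.
Conversion of D: 1ξ₁ + 1ξ₂ = 0.534 × 156.2 = 83.43 → ξ₂ = 25 mol/min.
Outlet amounts (n = n₀ + Σ ν·ξ):
  D: 156.2 − 1(58.43) − 1(25) = 72.81
  E: 625 − 2(58.43) − 3(25) = 433.1
  F: 0 + 2(58.43) = 116.9
  B: 0 + 2(25) = 50
Total out = 672.8 mol/min; y_B = 50 / 672.8 = 0.07431.

0.0743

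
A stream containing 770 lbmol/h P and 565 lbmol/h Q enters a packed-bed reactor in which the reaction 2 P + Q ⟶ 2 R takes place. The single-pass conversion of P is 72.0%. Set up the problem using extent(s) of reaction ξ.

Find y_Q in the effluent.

P reacted = 0.72 × 770 = 554.4 lbmol/h; ν_P = −2, so ξ = 554.4/2 = 277.2 lbmol/h.
Outlet amounts (n = n₀ + ν ξ):
  P: 770 − 2(277.2) = 215.6
  Q: 565 − 1(277.2) = 287.8
  R: 0 + 2(277.2) = 554.4
Total out = 1058 lbmol/h; y_Q = 287.8 / 1058 = 0.2721.

0.272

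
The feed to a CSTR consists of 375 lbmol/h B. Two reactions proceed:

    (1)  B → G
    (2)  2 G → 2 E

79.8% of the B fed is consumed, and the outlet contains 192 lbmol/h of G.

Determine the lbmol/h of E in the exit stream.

107 lbmol/h

Conversion of B: B consumed = 1ξ₁ = 0.798 × 375 → ξ₁ = 299.2 lbmol/h.
G balance: n_G = 0 + 1ξ₁ − 2ξ₂ = 192 → ξ₂ = (1·299.2 − 192)/2 = 53.62 lbmol/h.
Outlet amounts (n = n₀ + Σ ν·ξ):
  B: 375 − 1(299.2) = 75.75
  G: 0 + 1(299.2) − 2(53.62) = 192
  E: 0 + 2(53.62) = 107.2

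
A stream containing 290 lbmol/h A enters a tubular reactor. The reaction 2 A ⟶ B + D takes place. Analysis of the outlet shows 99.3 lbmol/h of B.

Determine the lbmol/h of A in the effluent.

For B: n = n₀ + 1ξ → 99.3 = 0 + 1ξ, giving ξ = 99.3 lbmol/h.
Outlet amounts (n = n₀ + ν ξ):
  A: 290 − 2(99.3) = 91.4
  B: 0 + 1(99.3) = 99.3
  D: 0 + 1(99.3) = 99.3

91.4 lbmol/h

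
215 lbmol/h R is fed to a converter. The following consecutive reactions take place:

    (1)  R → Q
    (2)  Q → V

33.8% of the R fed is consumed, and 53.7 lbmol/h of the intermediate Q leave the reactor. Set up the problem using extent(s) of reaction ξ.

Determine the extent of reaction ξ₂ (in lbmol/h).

Conversion of R: R consumed = 1ξ₁ = 0.338 × 215 → ξ₁ = 72.67 lbmol/h.
Q balance: n_Q = 0 + 1ξ₁ − 1ξ₂ = 53.7 → ξ₂ = (1·72.67 − 53.7)/1 = 18.97 lbmol/h.
Outlet amounts (n = n₀ + Σ ν·ξ):
  R: 215 − 1(72.67) = 142.3
  Q: 0 + 1(72.67) − 1(18.97) = 53.7
  V: 0 + 1(18.97) = 18.97

ξ₂ = 19 lbmol/h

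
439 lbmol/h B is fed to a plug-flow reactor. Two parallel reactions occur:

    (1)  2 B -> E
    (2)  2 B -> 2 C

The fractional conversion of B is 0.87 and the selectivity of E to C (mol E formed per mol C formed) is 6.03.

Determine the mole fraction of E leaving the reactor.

Conversion of B: B consumed = 0.87 × 439 = 381.9 lbmol/h = 2ξ₁ + 2ξ₂.
Selectivity: 1ξ₁ / (2ξ₂) = 6.03 → ξ₁ = 12.06 ξ₂.
Substitute: (2·12.06 + 2) ξ₂ = 381.9 → ξ₂ = 14.62 lbmol/h, ξ₁ = 176.3 lbmol/h.
Outlet amounts (n = n₀ + Σ ν·ξ):
  B: 439 − 2(176.3) − 2(14.62) = 57.07
  E: 0 + 1(176.3) = 176.3
  C: 0 + 2(14.62) = 29.24
Total out = 262.7 lbmol/h; y_E = 176.3 / 262.7 = 0.6714.

0.671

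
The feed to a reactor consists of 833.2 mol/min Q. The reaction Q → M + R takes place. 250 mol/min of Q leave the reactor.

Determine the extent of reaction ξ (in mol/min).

For Q: n = n₀ − 1ξ → 250 = 833.2 − 1ξ, giving ξ = 583.2 mol/min.
Outlet amounts (n = n₀ + ν ξ):
  Q: 833.2 − 1(583.2) = 250
  M: 0 + 1(583.2) = 583.2
  R: 0 + 1(583.2) = 583.2

ξ = 583 mol/min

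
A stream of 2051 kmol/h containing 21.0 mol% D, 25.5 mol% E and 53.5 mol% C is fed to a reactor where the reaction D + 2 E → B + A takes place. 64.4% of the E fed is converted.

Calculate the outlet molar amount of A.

E reacted = 0.644 × 523 = 336.8 kmol/h; ν_E = −2, so ξ = 336.8/2 = 168.4 kmol/h.
Outlet amounts (n = n₀ + ν ξ):
  D: 430.7 − 1(168.4) = 262.3
  E: 523 − 2(168.4) = 186.2
  B: 0 + 1(168.4) = 168.4
  A: 0 + 1(168.4) = 168.4
  C: 1097 (inert)

168 kmol/h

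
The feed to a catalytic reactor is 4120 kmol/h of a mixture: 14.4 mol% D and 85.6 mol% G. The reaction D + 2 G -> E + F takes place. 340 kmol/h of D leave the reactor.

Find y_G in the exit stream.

0.781

For D: n = n₀ − 1ξ → 340 = 593.3 − 1ξ, giving ξ = 253.3 kmol/h.
Outlet amounts (n = n₀ + ν ξ):
  D: 593.3 − 1(253.3) = 340
  G: 3527 − 2(253.3) = 3020
  E: 0 + 1(253.3) = 253.3
  F: 0 + 1(253.3) = 253.3
Total out = 3867 kmol/h; y_G = 3020 / 3867 = 0.7811.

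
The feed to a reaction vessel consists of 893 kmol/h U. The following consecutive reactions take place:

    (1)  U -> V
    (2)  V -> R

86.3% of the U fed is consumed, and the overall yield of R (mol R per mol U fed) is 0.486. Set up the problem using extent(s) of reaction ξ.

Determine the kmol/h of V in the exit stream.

337 kmol/h

Conversion of U: U consumed = 1ξ₁ = 0.863 × 893 → ξ₁ = 770.7 kmol/h.
Yield of R: 1ξ₂ / 893 = 0.486 → ξ₂ = 434 kmol/h.
Outlet amounts (n = n₀ + Σ ν·ξ):
  U: 893 − 1(770.7) = 122.3
  V: 0 + 1(770.7) − 1(434) = 336.7
  R: 0 + 1(434) = 434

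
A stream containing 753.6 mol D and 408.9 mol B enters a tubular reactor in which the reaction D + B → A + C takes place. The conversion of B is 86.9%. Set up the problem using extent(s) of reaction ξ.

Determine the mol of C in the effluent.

355 mol

B reacted = 0.869 × 408.9 = 355.3 mol; ν_B = −1, so ξ = 355.3/1 = 355.3 mol.
Outlet amounts (n = n₀ + ν ξ):
  D: 753.6 − 1(355.3) = 398.3
  B: 408.9 − 1(355.3) = 53.57
  A: 0 + 1(355.3) = 355.3
  C: 0 + 1(355.3) = 355.3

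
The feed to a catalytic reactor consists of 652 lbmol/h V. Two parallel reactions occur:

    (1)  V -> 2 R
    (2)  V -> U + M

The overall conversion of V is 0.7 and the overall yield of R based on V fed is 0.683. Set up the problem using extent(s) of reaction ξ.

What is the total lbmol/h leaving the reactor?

1110 lbmol/h

Yield of R: 2ξ₁ / 652 = 0.683 → ξ₁ = 222.7 lbmol/h.
Conversion of V: 1ξ₁ + 1ξ₂ = 0.7 × 652 = 456.4 → ξ₂ = 233.7 lbmol/h.
Outlet amounts (n = n₀ + Σ ν·ξ):
  V: 652 − 1(222.7) − 1(233.7) = 195.6
  R: 0 + 2(222.7) = 445.3
  U: 0 + 1(233.7) = 233.7
  M: 0 + 1(233.7) = 233.7
Total out = 195.6 + 445.3 + 233.7 + 233.7 = 1108 lbmol/h.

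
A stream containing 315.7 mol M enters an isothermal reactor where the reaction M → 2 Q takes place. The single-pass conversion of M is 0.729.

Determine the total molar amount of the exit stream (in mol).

M reacted = 0.729 × 315.7 = 230.1 mol; ν_M = −1, so ξ = 230.1/1 = 230.1 mol.
Outlet amounts (n = n₀ + ν ξ):
  M: 315.7 − 1(230.1) = 85.55
  Q: 0 + 2(230.1) = 460.3
Total out = 85.55 + 460.3 = 545.8 mol.

546 mol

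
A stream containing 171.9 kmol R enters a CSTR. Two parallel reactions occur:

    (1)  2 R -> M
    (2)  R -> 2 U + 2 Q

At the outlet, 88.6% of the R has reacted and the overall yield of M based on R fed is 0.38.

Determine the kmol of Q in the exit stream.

43.3 kmol

Yield of M: 1ξ₁ / 171.9 = 0.38 → ξ₁ = 65.32 kmol.
Conversion of R: 2ξ₁ + 1ξ₂ = 0.886 × 171.9 = 152.3 → ξ₂ = 21.66 kmol.
Outlet amounts (n = n₀ + Σ ν·ξ):
  R: 171.9 − 2(65.32) − 1(21.66) = 19.6
  M: 0 + 1(65.32) = 65.32
  U: 0 + 2(21.66) = 43.32
  Q: 0 + 2(21.66) = 43.32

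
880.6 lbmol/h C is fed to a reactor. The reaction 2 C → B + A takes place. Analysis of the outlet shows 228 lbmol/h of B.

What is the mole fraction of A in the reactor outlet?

0.259

For B: n = n₀ + 1ξ → 228 = 0 + 1ξ, giving ξ = 228 lbmol/h.
Outlet amounts (n = n₀ + ν ξ):
  C: 880.6 − 2(228) = 424.6
  B: 0 + 1(228) = 228
  A: 0 + 1(228) = 228
Total out = 880.6 lbmol/h; y_A = 228 / 880.6 = 0.2589.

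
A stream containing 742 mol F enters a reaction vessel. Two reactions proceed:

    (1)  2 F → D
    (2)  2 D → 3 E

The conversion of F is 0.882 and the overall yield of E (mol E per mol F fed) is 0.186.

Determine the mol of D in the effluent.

235 mol

Conversion of F: F consumed = 2ξ₁ = 0.882 × 742 → ξ₁ = 327.2 mol.
Yield of E: 3ξ₂ / 742 = 0.186 → ξ₂ = 46 mol.
Outlet amounts (n = n₀ + Σ ν·ξ):
  F: 742 − 2(327.2) = 87.56
  D: 0 + 1(327.2) − 2(46) = 235.2
  E: 0 + 3(46) = 138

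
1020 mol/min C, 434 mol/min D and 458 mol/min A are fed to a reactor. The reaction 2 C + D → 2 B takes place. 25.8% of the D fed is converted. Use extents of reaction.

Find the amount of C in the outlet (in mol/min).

D reacted = 0.258 × 434 = 112 mol/min; ν_D = −1, so ξ = 112/1 = 112 mol/min.
Outlet amounts (n = n₀ + ν ξ):
  C: 1020 − 2(112) = 796.1
  D: 434 − 1(112) = 322
  B: 0 + 2(112) = 223.9
  A: 458 (inert)

796 mol/min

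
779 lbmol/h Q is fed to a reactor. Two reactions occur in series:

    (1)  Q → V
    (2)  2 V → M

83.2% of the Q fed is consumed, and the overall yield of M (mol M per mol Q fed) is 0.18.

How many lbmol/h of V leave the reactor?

368 lbmol/h

Conversion of Q: Q consumed = 1ξ₁ = 0.832 × 779 → ξ₁ = 648.1 lbmol/h.
Yield of M: 1ξ₂ / 779 = 0.18 → ξ₂ = 140.2 lbmol/h.
Outlet amounts (n = n₀ + Σ ν·ξ):
  Q: 779 − 1(648.1) = 130.9
  V: 0 + 1(648.1) − 2(140.2) = 367.7
  M: 0 + 1(140.2) = 140.2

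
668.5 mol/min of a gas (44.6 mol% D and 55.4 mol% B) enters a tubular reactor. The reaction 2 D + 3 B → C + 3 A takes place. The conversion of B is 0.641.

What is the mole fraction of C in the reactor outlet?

B reacted = 0.641 × 370.3 = 237.4 mol/min; ν_B = −3, so ξ = 237.4/3 = 79.13 mol/min.
Outlet amounts (n = n₀ + ν ξ):
  D: 298.2 − 2(79.13) = 139.9
  B: 370.3 − 3(79.13) = 133
  C: 0 + 1(79.13) = 79.13
  A: 0 + 3(79.13) = 237.4
Total out = 589.4 mol/min; y_C = 79.13 / 589.4 = 0.1343.

0.134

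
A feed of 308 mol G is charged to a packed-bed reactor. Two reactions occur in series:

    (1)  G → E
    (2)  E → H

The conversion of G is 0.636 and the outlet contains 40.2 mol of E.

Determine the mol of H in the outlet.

Conversion of G: G consumed = 1ξ₁ = 0.636 × 308 → ξ₁ = 195.9 mol.
E balance: n_E = 0 + 1ξ₁ − 1ξ₂ = 40.2 → ξ₂ = (1·195.9 − 40.2)/1 = 155.7 mol.
Outlet amounts (n = n₀ + Σ ν·ξ):
  G: 308 − 1(195.9) = 112.1
  E: 0 + 1(195.9) − 1(155.7) = 40.2
  H: 0 + 1(155.7) = 155.7

156 mol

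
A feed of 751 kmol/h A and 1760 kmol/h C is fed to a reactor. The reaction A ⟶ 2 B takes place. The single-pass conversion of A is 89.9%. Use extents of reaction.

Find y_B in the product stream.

A reacted = 0.899 × 751 = 675.1 kmol/h; ν_A = −1, so ξ = 675.1/1 = 675.1 kmol/h.
Outlet amounts (n = n₀ + ν ξ):
  A: 751 − 1(675.1) = 75.85
  B: 0 + 2(675.1) = 1350
  C: 1760 (inert)
Total out = 3186 kmol/h; y_B = 1350 / 3186 = 0.4238.

0.424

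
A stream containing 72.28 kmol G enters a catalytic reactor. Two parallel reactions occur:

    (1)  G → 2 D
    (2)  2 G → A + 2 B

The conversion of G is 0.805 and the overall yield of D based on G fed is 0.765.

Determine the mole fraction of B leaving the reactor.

0.265

Yield of D: 2ξ₁ / 72.28 = 0.765 → ξ₁ = 27.65 kmol.
Conversion of G: 1ξ₁ + 2ξ₂ = 0.805 × 72.28 = 58.19 → ξ₂ = 15.27 kmol.
Outlet amounts (n = n₀ + Σ ν·ξ):
  G: 72.28 − 1(27.65) − 2(15.27) = 14.09
  D: 0 + 2(27.65) = 55.29
  A: 0 + 1(15.27) = 15.27
  B: 0 + 2(15.27) = 30.54
Total out = 115.2 kmol; y_B = 30.54 / 115.2 = 0.2651.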